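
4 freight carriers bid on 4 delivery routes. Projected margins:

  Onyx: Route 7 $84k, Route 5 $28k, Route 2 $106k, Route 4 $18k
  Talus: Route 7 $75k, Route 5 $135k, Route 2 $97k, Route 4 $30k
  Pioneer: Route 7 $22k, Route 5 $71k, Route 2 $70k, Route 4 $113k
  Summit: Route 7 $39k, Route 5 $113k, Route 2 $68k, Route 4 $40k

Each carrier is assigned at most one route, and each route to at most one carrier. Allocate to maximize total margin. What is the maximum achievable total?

Optimal: Onyx→Route 7 ($84k), Talus→Route 2 ($97k), Pioneer→Route 4 ($113k), Summit→Route 5 ($113k) — total 84+97+113+113 = $407k.
Row-greedy (each carrier in turn takes its best remaining route) gives $393k, worse by 14.
No other one-to-one assignment exceeds $407k.

Maximum total: $407k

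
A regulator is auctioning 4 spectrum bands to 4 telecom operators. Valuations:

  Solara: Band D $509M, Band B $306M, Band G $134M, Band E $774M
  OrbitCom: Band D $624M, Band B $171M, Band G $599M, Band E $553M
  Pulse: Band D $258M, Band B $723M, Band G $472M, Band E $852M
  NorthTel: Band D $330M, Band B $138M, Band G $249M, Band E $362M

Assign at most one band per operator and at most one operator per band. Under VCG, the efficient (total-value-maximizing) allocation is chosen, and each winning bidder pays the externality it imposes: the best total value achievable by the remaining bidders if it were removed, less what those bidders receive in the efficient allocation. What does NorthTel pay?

Efficient allocation: Solara→Band E ($774M), OrbitCom→Band G ($599M), Pulse→Band B ($723M), NorthTel→Band D ($330M); total welfare W = $2426M.
NorthTel receives Band D at value $330M, so the others get W − 330 = $2096M.
Without NorthTel: best allocation of the remaining 3 bidders over all 4 bands is Solara→Band E ($774M), OrbitCom→Band D ($624M), Pulse→Band B ($723M), total $2121M.
VCG payment = (others' best without NorthTel) − (others' welfare with NorthTel) = 2121 − 2096 = $25M.

NorthTel pays $25M.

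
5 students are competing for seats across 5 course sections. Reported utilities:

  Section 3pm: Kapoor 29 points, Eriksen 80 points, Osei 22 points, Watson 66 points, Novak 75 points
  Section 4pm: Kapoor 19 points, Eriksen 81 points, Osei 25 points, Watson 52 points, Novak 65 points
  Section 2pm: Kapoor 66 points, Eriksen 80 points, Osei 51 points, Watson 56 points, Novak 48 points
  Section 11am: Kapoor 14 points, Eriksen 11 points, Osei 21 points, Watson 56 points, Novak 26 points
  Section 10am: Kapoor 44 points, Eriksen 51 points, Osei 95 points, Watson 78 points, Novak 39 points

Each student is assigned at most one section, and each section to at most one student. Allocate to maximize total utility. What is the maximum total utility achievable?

Max total: 373 points

Optimal: Kapoor→Section 2pm (66 points), Eriksen→Section 4pm (81 points), Osei→Section 10am (95 points), Watson→Section 11am (56 points), Novak→Section 3pm (75 points) — total 66+81+95+56+75 = 373 points.
Row-greedy (each student in turn takes its best remaining section) gives 334 points, worse by 39.
Swapping Novak↔Osei (Novak→Section 10am 39 points, Osei→Section 3pm 22 points) loses 109.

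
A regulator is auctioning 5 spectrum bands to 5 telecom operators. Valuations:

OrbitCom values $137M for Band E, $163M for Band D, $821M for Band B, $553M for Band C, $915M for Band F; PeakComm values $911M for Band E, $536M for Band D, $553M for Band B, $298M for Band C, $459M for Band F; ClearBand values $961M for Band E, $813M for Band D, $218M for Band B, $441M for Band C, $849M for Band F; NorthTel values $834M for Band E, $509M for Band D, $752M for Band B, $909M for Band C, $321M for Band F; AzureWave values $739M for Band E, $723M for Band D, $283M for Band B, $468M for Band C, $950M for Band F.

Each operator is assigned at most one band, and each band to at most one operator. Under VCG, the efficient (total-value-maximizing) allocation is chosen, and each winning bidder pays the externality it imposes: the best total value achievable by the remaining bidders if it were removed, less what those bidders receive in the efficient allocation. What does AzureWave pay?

AzureWave pays $94M.

Efficient allocation: OrbitCom→Band B ($821M), PeakComm→Band E ($911M), ClearBand→Band D ($813M), NorthTel→Band C ($909M), AzureWave→Band F ($950M); total welfare W = $4404M.
AzureWave receives Band F at value $950M, so the others get W − 950 = $3454M.
Without AzureWave: best allocation of the remaining 4 bidders over all 5 bands is OrbitCom→Band F ($915M), PeakComm→Band E ($911M), ClearBand→Band D ($813M), NorthTel→Band C ($909M), total $3548M.
VCG payment = (others' best without AzureWave) − (others' welfare with AzureWave) = 3548 − 3454 = $94M.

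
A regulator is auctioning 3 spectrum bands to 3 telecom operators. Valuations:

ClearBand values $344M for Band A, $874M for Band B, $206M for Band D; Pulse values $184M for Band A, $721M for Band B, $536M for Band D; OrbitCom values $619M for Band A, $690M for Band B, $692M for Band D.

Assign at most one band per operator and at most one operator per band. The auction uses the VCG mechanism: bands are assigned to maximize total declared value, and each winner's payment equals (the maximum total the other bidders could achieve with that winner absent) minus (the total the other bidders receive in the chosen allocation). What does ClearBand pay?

Efficient allocation: ClearBand→Band B ($874M), Pulse→Band D ($536M), OrbitCom→Band A ($619M); total welfare W = $2029M.
ClearBand receives Band B at value $874M, so the others get W − 874 = $1155M.
Without ClearBand: best allocation of the remaining 2 bidders over all 3 bands is Pulse→Band B ($721M), OrbitCom→Band D ($692M), total $1413M.
VCG payment = (others' best without ClearBand) − (others' welfare with ClearBand) = 1413 − 1155 = $258M.

ClearBand pays $258M.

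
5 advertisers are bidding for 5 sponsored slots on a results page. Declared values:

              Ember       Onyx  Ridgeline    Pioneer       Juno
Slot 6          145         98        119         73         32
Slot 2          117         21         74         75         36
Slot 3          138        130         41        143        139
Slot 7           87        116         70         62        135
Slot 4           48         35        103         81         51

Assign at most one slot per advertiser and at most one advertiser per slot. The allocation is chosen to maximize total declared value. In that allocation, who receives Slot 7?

Optimal: Ember→Slot 2 ($117), Onyx→Slot 6 ($98), Ridgeline→Slot 4 ($103), Pioneer→Slot 3 ($143), Juno→Slot 7 ($135) — total 117+98+103+143+135 = $596.
Max-entry greedy (repeatedly take the single best remaining cell) gives $547, worse by 49.
Swapping Juno↔Ridgeline (Juno→Slot 4 $51, Ridgeline→Slot 7 $70) loses 117.
Checked against all permutations: $596 is optimal.
Juno's own top slot is Slot 3 ($139), but forcing Juno→Slot 3 and reassigning the rest optimally gives only $578 — worse by 18.

Juno receives Slot 7.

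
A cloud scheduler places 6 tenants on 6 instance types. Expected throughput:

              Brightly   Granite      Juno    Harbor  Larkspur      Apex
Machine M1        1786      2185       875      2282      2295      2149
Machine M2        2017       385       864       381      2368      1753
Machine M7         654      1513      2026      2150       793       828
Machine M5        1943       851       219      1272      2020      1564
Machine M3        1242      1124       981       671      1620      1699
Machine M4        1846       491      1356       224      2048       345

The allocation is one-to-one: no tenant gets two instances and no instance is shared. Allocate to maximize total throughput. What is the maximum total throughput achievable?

Max total: 11701 ops/s

Optimal: Brightly→Machine M5 (1943 ops/s), Granite→Machine M1 (2185 ops/s), Juno→Machine M4 (1356 ops/s), Harbor→Machine M7 (2150 ops/s), Larkspur→Machine M2 (2368 ops/s), Apex→Machine M3 (1699 ops/s) — total 1943+2185+1356+2150+2368+1699 = 11701 ops/s.
Column-greedy (each instance in turn goes to its best remaining tenant) gives 10506 ops/s, worse by 1195.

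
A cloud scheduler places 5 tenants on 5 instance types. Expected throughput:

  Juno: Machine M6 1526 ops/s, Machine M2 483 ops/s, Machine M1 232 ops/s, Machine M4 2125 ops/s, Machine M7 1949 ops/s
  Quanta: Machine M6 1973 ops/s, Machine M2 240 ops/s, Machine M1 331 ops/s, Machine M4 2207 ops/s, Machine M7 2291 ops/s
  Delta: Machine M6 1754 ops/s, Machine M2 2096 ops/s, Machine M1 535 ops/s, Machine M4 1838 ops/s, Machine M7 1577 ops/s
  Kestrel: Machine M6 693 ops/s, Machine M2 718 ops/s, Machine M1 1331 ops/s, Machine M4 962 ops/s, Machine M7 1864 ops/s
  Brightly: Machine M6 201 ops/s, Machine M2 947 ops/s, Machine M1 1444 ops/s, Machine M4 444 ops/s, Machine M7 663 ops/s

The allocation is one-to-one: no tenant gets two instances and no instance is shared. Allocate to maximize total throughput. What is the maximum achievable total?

Maximum total: 9502 ops/s

Treat this as an assignment problem: match each tenant to one instance.
Optimal: Juno→Machine M4 (2125 ops/s), Quanta→Machine M6 (1973 ops/s), Delta→Machine M2 (2096 ops/s), Kestrel→Machine M7 (1864 ops/s), Brightly→Machine M1 (1444 ops/s) — total 2125+1973+2096+1864+1444 = 9502 ops/s.
Row-greedy (each tenant in turn takes its best remaining instance) gives 8044 ops/s, worse by 1458.
Every other assignment is strictly worse.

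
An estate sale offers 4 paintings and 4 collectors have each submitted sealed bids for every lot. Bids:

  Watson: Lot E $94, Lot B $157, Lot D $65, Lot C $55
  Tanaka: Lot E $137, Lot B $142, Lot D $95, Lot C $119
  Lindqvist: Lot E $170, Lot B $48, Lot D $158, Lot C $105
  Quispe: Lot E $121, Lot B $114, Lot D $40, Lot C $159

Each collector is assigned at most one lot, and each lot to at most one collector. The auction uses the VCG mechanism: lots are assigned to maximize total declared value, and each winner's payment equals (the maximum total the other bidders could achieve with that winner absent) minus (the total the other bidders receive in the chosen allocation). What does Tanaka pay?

Efficient allocation: Watson→Lot B ($157), Tanaka→Lot E ($137), Lindqvist→Lot D ($158), Quispe→Lot C ($159); total welfare W = $611.
Tanaka receives Lot E at value $137, so the others get W − 137 = $474.
Without Tanaka: best allocation of the remaining 3 bidders over all 4 lots is Watson→Lot B ($157), Lindqvist→Lot E ($170), Quispe→Lot C ($159), total $486.
VCG payment = (others' best without Tanaka) − (others' welfare with Tanaka) = 486 − 474 = $12.

Tanaka pays $12.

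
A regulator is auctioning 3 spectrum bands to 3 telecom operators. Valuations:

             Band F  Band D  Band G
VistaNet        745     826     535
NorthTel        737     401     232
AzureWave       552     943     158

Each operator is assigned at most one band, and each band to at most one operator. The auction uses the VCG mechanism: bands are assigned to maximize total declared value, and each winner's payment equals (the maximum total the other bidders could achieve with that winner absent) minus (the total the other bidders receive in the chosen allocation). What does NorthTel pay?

Efficient allocation: VistaNet→Band G ($535M), NorthTel→Band F ($737M), AzureWave→Band D ($943M); total welfare W = $2215M.
NorthTel receives Band F at value $737M, so the others get W − 737 = $1478M.
Without NorthTel: best allocation of the remaining 2 bidders over all 3 bands is VistaNet→Band F ($745M), AzureWave→Band D ($943M), total $1688M.
VCG payment = (others' best without NorthTel) − (others' welfare with NorthTel) = 1688 − 1478 = $210M.

NorthTel pays $210M.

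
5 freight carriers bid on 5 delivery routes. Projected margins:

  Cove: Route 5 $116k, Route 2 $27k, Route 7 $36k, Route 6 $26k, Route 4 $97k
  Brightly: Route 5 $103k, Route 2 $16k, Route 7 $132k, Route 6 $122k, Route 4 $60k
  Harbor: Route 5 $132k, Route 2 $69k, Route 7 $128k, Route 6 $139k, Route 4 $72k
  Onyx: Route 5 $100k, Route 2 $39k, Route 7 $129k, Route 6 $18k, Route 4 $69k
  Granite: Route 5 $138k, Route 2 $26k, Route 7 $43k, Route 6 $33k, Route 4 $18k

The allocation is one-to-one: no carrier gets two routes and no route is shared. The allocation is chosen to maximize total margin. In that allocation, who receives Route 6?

Brightly receives Route 6.

Optimal: Cove→Route 4 ($97k), Brightly→Route 6 ($122k), Harbor→Route 2 ($69k), Onyx→Route 7 ($129k), Granite→Route 5 ($138k) — total 97+122+69+129+138 = $555k.
Row-greedy (each carrier in turn takes its best remaining route) gives $482k, worse by 73.
Brightly's own top route is Route 7 ($132k), but forcing Brightly→Route 7 and reassigning the rest optimally gives only $545k — worse by 10.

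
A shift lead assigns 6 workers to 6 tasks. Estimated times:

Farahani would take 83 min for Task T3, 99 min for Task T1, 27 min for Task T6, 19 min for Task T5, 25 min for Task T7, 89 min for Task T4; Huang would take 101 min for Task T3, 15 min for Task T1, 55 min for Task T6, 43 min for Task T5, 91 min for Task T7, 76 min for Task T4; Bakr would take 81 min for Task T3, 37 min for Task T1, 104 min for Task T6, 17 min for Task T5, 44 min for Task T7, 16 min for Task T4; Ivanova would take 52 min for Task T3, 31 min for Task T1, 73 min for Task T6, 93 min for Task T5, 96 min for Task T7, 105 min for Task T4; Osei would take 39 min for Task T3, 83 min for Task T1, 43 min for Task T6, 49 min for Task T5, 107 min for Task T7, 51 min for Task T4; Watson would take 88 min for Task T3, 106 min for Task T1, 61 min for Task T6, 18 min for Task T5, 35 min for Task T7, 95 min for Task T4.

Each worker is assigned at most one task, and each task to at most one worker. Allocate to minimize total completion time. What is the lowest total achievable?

Minimum total: 169 min

Optimal: Farahani→Task T7 (25 min), Huang→Task T1 (15 min), Bakr→Task T4 (16 min), Ivanova→Task T3 (52 min), Osei→Task T6 (43 min), Watson→Task T5 (18 min) — total 25+15+16+52+43+18 = 169 min.
Min-entry greedy (repeatedly take the single cheapest remaining cell) gives 186 min, worse by 17.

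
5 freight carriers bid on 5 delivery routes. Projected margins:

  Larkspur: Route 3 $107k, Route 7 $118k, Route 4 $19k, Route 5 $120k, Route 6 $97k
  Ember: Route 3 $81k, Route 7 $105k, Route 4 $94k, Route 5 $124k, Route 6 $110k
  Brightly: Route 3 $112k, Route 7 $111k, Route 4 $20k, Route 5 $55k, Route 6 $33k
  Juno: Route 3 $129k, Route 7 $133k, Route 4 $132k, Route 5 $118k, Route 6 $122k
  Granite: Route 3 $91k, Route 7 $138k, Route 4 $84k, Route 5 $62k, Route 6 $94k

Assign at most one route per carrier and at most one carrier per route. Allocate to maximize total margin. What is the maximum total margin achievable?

Optimal: Larkspur→Route 5 ($120k), Ember→Route 6 ($110k), Brightly→Route 3 ($112k), Juno→Route 4 ($132k), Granite→Route 7 ($138k) — total 120+110+112+132+138 = $612k.
Column-greedy (each route in turn goes to its best remaining carrier) gives $514k, worse by 98.
No other one-to-one assignment exceeds $612k.

Maximum total: $612k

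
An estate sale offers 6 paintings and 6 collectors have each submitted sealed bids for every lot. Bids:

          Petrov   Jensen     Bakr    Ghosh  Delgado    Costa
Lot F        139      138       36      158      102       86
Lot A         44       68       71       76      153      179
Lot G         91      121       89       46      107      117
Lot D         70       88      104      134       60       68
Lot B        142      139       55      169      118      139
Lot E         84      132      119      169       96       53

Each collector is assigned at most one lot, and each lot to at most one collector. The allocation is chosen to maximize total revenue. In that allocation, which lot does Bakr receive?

Bakr receives Lot D.

This is a one-to-one assignment (maximum-weight bipartite matching).
Optimal: Petrov→Lot B ($142), Jensen→Lot F ($138), Bakr→Lot D ($104), Ghosh→Lot E ($169), Delgado→Lot G ($107), Costa→Lot A ($179) — total 142+138+104+169+107+179 = $839.
Column-greedy (each lot in turn goes to its best remaining collector) gives $800, worse by 39.
Next-best assignment: Petrov→Lot F, Jensen→Lot B, Bakr→Lot D, Ghosh→Lot E, Delgado→Lot G, Costa→Lot A = $837.
Bakr's own top lot is Lot E ($119), but forcing Bakr→Lot E and reassigning the rest optimally gives only $819 — worse by 20.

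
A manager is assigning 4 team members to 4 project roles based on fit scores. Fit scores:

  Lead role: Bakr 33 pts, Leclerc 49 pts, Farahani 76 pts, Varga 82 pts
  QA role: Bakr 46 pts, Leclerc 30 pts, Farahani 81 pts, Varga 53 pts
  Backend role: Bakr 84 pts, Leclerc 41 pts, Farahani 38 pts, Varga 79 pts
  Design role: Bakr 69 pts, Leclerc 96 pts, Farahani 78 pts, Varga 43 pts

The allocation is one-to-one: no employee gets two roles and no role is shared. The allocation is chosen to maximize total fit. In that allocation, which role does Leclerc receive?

Leclerc receives Design role.

This is a one-to-one assignment (maximum-weight bipartite matching).
Optimal: Bakr→Backend role (84 pts), Leclerc→Design role (96 pts), Farahani→QA role (81 pts), Varga→Lead role (82 pts) — total 84+96+81+82 = 343 pts.
Swapping Varga↔Farahani (Varga→QA role 53 pts, Farahani→Lead role 76 pts) loses 34.
No other one-to-one assignment exceeds 343 pts.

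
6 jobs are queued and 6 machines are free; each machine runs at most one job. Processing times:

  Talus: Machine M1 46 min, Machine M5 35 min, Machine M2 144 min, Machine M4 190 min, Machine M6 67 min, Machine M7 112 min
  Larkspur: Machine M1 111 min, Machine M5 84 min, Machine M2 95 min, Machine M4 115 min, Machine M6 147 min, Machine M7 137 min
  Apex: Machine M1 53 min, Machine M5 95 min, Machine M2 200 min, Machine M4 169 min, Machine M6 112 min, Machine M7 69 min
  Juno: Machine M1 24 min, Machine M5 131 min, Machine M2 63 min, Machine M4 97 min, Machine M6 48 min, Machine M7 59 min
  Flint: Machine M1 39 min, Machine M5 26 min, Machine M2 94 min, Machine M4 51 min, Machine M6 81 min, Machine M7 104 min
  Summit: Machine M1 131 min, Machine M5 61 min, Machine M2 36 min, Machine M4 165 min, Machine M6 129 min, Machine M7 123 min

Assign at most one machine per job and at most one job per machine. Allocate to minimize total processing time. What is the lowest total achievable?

Min total: 331 min

This is the linear assignment problem.
Optimal: Talus→Machine M6 (67 min), Larkspur→Machine M5 (84 min), Apex→Machine M7 (69 min), Juno→Machine M1 (24 min), Flint→Machine M4 (51 min), Summit→Machine M2 (36 min) — total 67+84+69+24+51+36 = 331 min.
Next-best assignment: Talus→Machine M1, Larkspur→Machine M5, Apex→Machine M7, Juno→Machine M6, Flint→Machine M4, Summit→Machine M2 = 334 min.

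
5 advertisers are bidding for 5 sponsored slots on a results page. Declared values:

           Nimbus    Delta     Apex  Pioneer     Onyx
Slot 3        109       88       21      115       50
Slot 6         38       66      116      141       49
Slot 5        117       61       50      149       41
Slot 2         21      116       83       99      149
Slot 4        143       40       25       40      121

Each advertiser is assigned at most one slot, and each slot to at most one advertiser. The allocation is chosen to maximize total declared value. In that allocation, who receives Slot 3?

Delta receives Slot 3.

Treat this as an assignment problem: match each advertiser to one slot.
Optimal: Nimbus→Slot 4 ($143), Delta→Slot 3 ($88), Apex→Slot 6 ($116), Pioneer→Slot 5 ($149), Onyx→Slot 2 ($149) — total 143+88+116+149+149 = $645.
Column-greedy (each slot in turn goes to its best remaining advertiser) gives $537, worse by 108.
Next-best assignment: Nimbus→Slot 3, Delta→Slot 2, Apex→Slot 6, Pioneer→Slot 5, Onyx→Slot 4 = $611.
Delta's own top slot is Slot 2 ($116), but forcing Delta→Slot 2 and reassigning the rest optimally gives only $611 — worse by 34.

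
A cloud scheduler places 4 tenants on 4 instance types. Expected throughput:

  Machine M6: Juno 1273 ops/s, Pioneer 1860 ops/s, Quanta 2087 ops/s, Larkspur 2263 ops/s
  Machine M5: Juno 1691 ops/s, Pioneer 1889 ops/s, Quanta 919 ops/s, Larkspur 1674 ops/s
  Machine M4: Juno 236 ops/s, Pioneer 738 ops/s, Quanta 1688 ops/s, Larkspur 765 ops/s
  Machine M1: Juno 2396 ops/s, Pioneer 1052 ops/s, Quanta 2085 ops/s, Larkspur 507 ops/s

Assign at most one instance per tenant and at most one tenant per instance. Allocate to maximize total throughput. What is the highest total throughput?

Optimal: Juno→Machine M1 (2396 ops/s), Pioneer→Machine M5 (1889 ops/s), Quanta→Machine M4 (1688 ops/s), Larkspur→Machine M6 (2263 ops/s) — total 2396+1889+1688+2263 = 8236 ops/s.
Every other assignment is strictly worse.

Maximum total: 8236 ops/s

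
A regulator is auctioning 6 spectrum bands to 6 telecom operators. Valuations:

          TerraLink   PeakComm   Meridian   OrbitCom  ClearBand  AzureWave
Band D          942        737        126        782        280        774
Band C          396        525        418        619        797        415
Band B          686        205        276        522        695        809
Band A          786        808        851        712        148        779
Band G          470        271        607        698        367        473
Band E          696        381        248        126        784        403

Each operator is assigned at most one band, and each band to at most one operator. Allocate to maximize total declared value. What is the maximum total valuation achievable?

Max total: $4609M

This is the linear assignment problem.
Optimal: TerraLink→Band D ($942M), PeakComm→Band C ($525M), Meridian→Band A ($851M), OrbitCom→Band G ($698M), ClearBand→Band E ($784M), AzureWave→Band B ($809M) — total 942+525+851+698+784+809 = $4609M.
Max-entry greedy (repeatedly take the single best remaining cell) gives $4478M, worse by 131.
Every other assignment is strictly worse.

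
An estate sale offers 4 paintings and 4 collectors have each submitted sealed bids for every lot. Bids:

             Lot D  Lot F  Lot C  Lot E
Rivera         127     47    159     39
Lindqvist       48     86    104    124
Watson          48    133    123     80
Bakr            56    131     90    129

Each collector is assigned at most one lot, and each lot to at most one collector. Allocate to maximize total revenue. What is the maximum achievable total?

Maximum total: $505

Optimal: Rivera→Lot D ($127), Lindqvist→Lot E ($124), Watson→Lot C ($123), Bakr→Lot F ($131) — total 127+124+123+131 = $505.
Max-entry greedy (repeatedly take the single best remaining cell) gives $469, worse by 36.
No other one-to-one assignment exceeds $505.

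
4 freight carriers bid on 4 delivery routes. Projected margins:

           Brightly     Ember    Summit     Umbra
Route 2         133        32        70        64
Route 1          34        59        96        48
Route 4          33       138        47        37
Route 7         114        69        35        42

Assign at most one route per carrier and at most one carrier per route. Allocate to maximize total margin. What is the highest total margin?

Maximum total: $412k

Optimal: Brightly→Route 7 ($114k), Ember→Route 4 ($138k), Summit→Route 1 ($96k), Umbra→Route 2 ($64k) — total 114+138+96+64 = $412k.
Column-greedy (each route in turn goes to its best remaining carrier) gives $409k, worse by 3.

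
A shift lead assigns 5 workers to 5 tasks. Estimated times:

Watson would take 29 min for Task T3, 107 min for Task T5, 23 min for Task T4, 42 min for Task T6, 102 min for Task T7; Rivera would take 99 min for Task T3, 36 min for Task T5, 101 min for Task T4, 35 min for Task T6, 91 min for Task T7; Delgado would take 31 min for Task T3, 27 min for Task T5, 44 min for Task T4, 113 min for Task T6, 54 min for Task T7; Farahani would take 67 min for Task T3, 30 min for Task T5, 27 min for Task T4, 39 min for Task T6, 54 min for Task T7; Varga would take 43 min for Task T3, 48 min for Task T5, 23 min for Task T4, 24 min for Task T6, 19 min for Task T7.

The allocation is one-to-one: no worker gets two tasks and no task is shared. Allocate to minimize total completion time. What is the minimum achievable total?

Minimum total: 137 min

Optimal: Watson→Task T3 (29 min), Rivera→Task T6 (35 min), Delgado→Task T5 (27 min), Farahani→Task T4 (27 min), Varga→Task T7 (19 min) — total 29+35+27+27+19 = 137 min.
Row-greedy (each worker in turn takes its cheapest remaining task) gives 182 min, worse by 45.
Next-best assignment: Watson→Task T4, Rivera→Task T6, Delgado→Task T3, Farahani→Task T5, Varga→Task T7 = 138 min.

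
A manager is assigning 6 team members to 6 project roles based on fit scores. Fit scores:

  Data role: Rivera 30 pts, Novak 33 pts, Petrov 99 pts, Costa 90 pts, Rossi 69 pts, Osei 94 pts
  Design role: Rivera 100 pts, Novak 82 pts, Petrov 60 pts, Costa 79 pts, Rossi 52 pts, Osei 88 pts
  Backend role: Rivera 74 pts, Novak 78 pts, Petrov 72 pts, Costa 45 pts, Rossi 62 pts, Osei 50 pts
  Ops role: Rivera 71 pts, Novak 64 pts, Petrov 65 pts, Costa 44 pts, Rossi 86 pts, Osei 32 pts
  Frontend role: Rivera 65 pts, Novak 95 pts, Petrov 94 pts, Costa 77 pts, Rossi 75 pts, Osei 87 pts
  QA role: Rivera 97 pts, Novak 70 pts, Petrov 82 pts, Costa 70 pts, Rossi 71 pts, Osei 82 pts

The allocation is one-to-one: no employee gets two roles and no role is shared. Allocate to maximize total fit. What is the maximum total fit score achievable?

Treat this as an assignment problem: match each employee to one role.
Optimal: Rivera→QA role (97 pts), Novak→Backend role (78 pts), Petrov→Frontend role (94 pts), Costa→Data role (90 pts), Rossi→Ops role (86 pts), Osei→Design role (88 pts) — total 97+78+94+90+86+88 = 533 pts.
Swapping Novak↔Costa (Novak→Data role 33 pts, Costa→Backend role 45 pts) loses 90.
Checked against all permutations: 533 pts is optimal.

Max total: 533 pts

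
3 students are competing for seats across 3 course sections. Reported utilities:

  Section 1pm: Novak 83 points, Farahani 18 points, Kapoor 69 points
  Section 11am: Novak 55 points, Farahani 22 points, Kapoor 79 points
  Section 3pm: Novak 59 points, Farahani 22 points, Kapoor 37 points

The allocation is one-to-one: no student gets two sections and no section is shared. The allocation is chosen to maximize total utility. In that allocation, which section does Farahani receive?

Farahani receives Section 3pm.

Optimal: Novak→Section 1pm (83 points), Farahani→Section 3pm (22 points), Kapoor→Section 11am (79 points) — total 83+22+79 = 184 points.
Row-greedy (each student in turn takes its best remaining section) gives 142 points, worse by 42.
Next-best assignment: Novak→Section 3pm, Farahani→Section 1pm, Kapoor→Section 11am = 156 points.
Swapping Farahani↔Novak (Farahani→Section 1pm 18 points, Novak→Section 3pm 59 points) loses 28.
Every other assignment is strictly worse.
Farahani's own top section is Section 11am (22 points), but forcing Farahani→Section 11am and reassigning the rest optimally gives only 150 points — worse by 34.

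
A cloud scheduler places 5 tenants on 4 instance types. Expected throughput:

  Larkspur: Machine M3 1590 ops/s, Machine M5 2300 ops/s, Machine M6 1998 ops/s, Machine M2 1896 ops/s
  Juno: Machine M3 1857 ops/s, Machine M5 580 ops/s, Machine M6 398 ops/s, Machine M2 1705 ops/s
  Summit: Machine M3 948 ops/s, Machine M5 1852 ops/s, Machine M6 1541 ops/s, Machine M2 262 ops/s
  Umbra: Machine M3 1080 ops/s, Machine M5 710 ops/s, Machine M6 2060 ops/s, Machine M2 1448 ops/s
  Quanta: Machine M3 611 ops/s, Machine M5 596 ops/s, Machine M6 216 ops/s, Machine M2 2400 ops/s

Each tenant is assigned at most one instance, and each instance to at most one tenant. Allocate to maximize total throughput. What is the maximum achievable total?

This is the linear assignment problem.
Optimal: Juno→Machine M3 (1857 ops/s), Larkspur→Machine M5 (2300 ops/s), Umbra→Machine M6 (2060 ops/s), Quanta→Machine M2 (2400 ops/s) — total 1857+2300+2060+2400 = 8617 ops/s.
Row-greedy (each tenant in turn takes its best remaining instance) gives 7146 ops/s, worse by 1471.
Next-best assignment: Juno→Machine M3, Summit→Machine M5, Umbra→Machine M6, Quanta→Machine M2 = 8169 ops/s.
Checked against all permutations: 8617 ops/s is optimal.

Maximum total: 8617 ops/s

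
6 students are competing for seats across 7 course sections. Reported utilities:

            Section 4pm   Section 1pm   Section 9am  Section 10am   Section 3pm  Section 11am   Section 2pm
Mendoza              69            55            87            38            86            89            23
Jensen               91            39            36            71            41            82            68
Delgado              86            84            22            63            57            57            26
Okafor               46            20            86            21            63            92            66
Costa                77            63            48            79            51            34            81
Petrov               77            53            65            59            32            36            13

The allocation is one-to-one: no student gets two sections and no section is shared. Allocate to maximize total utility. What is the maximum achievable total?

Optimal: Mendoza→Section 3pm (86 points), Jensen→Section 4pm (91 points), Delgado→Section 1pm (84 points), Okafor→Section 11am (92 points), Costa→Section 2pm (81 points), Petrov→Section 9am (65 points) — total 86+91+84+92+81+65 = 499 points.
Max-entry greedy (repeatedly take the single best remaining cell) gives 494 points, worse by 5.

Max total: 499 points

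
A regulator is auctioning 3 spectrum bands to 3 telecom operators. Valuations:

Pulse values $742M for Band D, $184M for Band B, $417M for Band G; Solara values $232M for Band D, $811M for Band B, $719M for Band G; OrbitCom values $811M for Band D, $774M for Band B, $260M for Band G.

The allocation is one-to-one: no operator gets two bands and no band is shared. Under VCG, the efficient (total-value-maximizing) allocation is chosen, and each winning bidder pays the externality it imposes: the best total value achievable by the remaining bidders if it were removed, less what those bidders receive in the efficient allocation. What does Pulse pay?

Efficient allocation: Pulse→Band D ($742M), Solara→Band G ($719M), OrbitCom→Band B ($774M); total welfare W = $2235M.
Pulse receives Band D at value $742M, so the others get W − 742 = $1493M.
Without Pulse: best allocation of the remaining 2 bidders over all 3 bands is Solara→Band B ($811M), OrbitCom→Band D ($811M), total $1622M.
VCG payment = (others' best without Pulse) − (others' welfare with Pulse) = 1622 − 1493 = $129M.

Pulse pays $129M.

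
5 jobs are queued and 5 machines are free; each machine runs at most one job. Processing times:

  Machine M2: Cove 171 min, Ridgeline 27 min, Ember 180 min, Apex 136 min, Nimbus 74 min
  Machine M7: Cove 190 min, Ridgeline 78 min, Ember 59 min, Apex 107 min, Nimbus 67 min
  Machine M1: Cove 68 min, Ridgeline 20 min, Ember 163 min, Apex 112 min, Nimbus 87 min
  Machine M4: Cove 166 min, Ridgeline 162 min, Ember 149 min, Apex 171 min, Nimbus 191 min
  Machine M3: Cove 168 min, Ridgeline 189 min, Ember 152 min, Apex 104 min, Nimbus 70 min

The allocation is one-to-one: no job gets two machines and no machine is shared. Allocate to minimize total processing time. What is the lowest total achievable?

Minimum total: 395 min

Optimal: Cove→Machine M1 (68 min), Ridgeline→Machine M2 (27 min), Ember→Machine M7 (59 min), Apex→Machine M4 (171 min), Nimbus→Machine M3 (70 min) — total 68+27+59+171+70 = 395 min.
Next-best assignment: Cove→Machine M1, Ridgeline→Machine M2, Ember→Machine M4, Apex→Machine M3, Nimbus→Machine M7 = 415 min.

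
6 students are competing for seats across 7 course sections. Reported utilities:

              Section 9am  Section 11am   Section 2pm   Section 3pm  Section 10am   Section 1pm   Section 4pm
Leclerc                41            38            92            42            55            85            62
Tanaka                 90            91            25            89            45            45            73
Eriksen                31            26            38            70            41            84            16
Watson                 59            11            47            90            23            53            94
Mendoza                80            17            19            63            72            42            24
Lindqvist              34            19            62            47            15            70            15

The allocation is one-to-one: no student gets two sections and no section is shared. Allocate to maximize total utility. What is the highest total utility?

Optimal: Leclerc→Section 2pm (92 points), Tanaka→Section 11am (91 points), Eriksen→Section 3pm (70 points), Watson→Section 4pm (94 points), Mendoza→Section 9am (80 points), Lindqvist→Section 1pm (70 points) — total 92+91+70+94+80+70 = 497 points.
Next-best assignment: Leclerc→Section 2pm, Tanaka→Section 11am, Eriksen→Section 3pm, Watson→Section 4pm, Mendoza→Section 10am, Lindqvist→Section 1pm = 489 points.

Maximum total: 497 points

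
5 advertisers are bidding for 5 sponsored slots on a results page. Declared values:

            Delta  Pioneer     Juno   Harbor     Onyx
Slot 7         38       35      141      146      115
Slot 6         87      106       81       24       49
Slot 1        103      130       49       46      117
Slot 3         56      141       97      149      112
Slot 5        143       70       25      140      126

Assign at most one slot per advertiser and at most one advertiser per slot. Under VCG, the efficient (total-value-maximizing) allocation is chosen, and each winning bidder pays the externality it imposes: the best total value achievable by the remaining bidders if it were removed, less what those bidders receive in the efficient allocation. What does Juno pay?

Juno pays $32.

Efficient allocation: Delta→Slot 5 ($143), Pioneer→Slot 6 ($106), Juno→Slot 7 ($141), Harbor→Slot 3 ($149), Onyx→Slot 1 ($117); total welfare W = $656.
Juno receives Slot 7 at value $141, so the others get W − 141 = $515.
Without Juno: best allocation of the remaining 4 bidders over all 5 slots is Delta→Slot 5 ($143), Pioneer→Slot 3 ($141), Harbor→Slot 7 ($146), Onyx→Slot 1 ($117), total $547.
VCG payment = (others' best without Juno) − (others' welfare with Juno) = 547 − 515 = $32.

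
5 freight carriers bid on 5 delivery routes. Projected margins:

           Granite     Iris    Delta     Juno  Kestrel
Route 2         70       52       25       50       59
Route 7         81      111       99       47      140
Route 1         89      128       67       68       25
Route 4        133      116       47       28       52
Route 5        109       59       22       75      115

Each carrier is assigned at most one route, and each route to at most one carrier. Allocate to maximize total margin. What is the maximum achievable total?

Max total: $525k

This is a one-to-one assignment (maximum-weight bipartite matching).
Optimal: Granite→Route 4 ($133k), Iris→Route 1 ($128k), Delta→Route 7 ($99k), Juno→Route 2 ($50k), Kestrel→Route 5 ($115k) — total 133+128+99+50+115 = $525k.
Row-greedy (each carrier in turn takes its best remaining route) gives $494k, worse by 31.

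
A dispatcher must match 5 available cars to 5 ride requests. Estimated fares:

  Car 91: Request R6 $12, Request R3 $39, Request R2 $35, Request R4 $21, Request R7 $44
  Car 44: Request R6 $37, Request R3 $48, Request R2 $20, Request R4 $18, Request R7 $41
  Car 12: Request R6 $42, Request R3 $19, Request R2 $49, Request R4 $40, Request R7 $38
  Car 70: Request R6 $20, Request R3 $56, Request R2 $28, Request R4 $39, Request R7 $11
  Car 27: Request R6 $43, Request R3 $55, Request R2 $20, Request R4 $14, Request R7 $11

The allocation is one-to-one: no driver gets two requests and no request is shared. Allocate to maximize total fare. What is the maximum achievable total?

Maximum total: $224

This is a one-to-one assignment (maximum-weight bipartite matching).
Optimal: Car 91→Request R7 ($44), Car 44→Request R6 ($37), Car 12→Request R2 ($49), Car 70→Request R4 ($39), Car 27→Request R3 ($55) — total 44+37+49+39+55 = $224.
Row-greedy (each driver in turn takes its best remaining request) gives $223, worse by 1.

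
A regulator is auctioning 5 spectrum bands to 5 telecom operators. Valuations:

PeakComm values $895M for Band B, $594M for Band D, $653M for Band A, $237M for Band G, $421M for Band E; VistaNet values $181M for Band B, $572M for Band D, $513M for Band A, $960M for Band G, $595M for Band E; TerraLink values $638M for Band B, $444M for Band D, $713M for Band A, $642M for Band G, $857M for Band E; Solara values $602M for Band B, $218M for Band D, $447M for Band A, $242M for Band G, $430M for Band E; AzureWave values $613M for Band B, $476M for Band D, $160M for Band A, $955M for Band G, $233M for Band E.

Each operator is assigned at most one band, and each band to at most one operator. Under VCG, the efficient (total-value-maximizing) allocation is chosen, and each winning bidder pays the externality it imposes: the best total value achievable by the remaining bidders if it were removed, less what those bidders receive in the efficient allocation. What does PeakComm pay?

Efficient allocation: PeakComm→Band B ($895M), VistaNet→Band D ($572M), TerraLink→Band E ($857M), Solara→Band A ($447M), AzureWave→Band G ($955M); total welfare W = $3726M.
PeakComm receives Band B at value $895M, so the others get W − 895 = $2831M.
Without PeakComm: best allocation of the remaining 4 bidders over all 5 bands is VistaNet→Band D ($572M), TerraLink→Band E ($857M), Solara→Band B ($602M), AzureWave→Band G ($955M), total $2986M.
VCG payment = (others' best without PeakComm) − (others' welfare with PeakComm) = 2986 − 2831 = $155M.

PeakComm pays $155M.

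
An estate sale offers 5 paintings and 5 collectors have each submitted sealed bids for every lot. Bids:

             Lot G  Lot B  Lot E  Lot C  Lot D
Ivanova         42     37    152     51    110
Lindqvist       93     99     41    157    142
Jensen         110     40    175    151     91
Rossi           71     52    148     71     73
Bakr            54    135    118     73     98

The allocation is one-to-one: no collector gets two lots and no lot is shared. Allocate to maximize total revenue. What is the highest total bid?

Maximum total: $660

Treat this as an assignment problem: match each collector to one lot.
Optimal: Ivanova→Lot D ($110), Lindqvist→Lot C ($157), Jensen→Lot G ($110), Rossi→Lot E ($148), Bakr→Lot B ($135) — total 110+157+110+148+135 = $660.
Row-greedy (each collector in turn takes its best remaining lot) gives $627, worse by 33.
Next-best assignment: Ivanova→Lot E, Lindqvist→Lot D, Jensen→Lot C, Rossi→Lot G, Bakr→Lot B = $651.
Every other assignment is strictly worse.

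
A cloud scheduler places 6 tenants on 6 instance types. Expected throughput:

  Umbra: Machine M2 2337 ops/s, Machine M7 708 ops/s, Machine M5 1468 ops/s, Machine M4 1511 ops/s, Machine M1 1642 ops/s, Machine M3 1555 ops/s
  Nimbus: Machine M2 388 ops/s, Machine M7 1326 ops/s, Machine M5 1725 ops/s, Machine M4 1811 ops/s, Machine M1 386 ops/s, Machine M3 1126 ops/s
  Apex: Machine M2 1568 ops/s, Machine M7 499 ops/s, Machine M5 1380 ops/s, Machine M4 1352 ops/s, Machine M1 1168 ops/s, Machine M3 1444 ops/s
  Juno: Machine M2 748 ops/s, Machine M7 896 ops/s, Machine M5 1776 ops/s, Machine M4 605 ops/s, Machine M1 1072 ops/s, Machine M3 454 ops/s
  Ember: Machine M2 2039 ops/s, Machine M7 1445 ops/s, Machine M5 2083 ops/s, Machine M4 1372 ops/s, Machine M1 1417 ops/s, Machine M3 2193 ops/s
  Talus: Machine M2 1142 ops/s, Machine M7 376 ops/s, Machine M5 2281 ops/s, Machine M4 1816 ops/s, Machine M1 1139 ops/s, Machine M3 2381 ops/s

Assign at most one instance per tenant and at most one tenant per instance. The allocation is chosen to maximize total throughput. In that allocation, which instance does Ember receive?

Ember receives Machine M7.

Optimal: Umbra→Machine M2 (2337 ops/s), Nimbus→Machine M4 (1811 ops/s), Apex→Machine M1 (1168 ops/s), Juno→Machine M5 (1776 ops/s), Ember→Machine M7 (1445 ops/s), Talus→Machine M3 (2381 ops/s) — total 2337+1811+1168+1776+1445+2381 = 10918 ops/s.
Row-greedy (each tenant in turn takes its best remaining instance) gives 9952 ops/s, worse by 966.
Next-best assignment: Umbra→Machine M2, Nimbus→Machine M4, Apex→Machine M1, Juno→Machine M7, Ember→Machine M3, Talus→Machine M5 = 10686 ops/s.
No other one-to-one assignment exceeds 10918 ops/s.
Ember's own top instance is Machine M3 (2193 ops/s), but forcing Ember→Machine M3 and reassigning the rest optimally gives only 10686 ops/s — worse by 232.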